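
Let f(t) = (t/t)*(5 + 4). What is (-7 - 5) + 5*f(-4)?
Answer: 33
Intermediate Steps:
f(t) = 9 (f(t) = 1*9 = 9)
(-7 - 5) + 5*f(-4) = (-7 - 5) + 5*9 = -12 + 45 = 33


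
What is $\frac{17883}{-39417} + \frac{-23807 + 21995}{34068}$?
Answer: $- \frac{18907268}{37301621} \approx -0.50688$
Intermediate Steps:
$\frac{17883}{-39417} + \frac{-23807 + 21995}{34068} = 17883 \left(- \frac{1}{39417}\right) - \frac{151}{2839} = - \frac{5961}{13139} - \frac{151}{2839} = - \frac{18907268}{37301621}$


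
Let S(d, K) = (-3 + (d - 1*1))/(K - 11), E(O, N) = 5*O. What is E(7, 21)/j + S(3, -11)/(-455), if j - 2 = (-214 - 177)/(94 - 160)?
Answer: 23122577/5235230 ≈ 4.4167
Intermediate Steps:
S(d, K) = (-4 + d)/(-11 + K) (S(d, K) = (-3 + (d - 1))/(-11 + K) = (-3 + (-1 + d))/(-11 + K) = (-4 + d)/(-11 + K))
j = 523/66 (j = 2 + (-214 - 177)/(94 - 160) = 2 - 391/(-66) = 2 - 391*(-1/66) = 2 + 391/66 = 523/66 ≈ 7.9242)
E(7, 21)/j + S(3, -11)/(-455) = (5*7)/(523/66) + ((-4 + 3)/(-11 - 11))/(-455) = 35*(66/523) + (-1/(-22))*(-1/455) = 2310/523 - 1/22*(-1)*(-1/455) = 2310/523 + (1/22)*(-1/455) = 2310/523 - 1/10010 = 23122577/5235230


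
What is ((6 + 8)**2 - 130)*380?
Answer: 25080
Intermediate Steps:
((6 + 8)**2 - 130)*380 = (14**2 - 130)*380 = (196 - 130)*380 = 66*380 = 25080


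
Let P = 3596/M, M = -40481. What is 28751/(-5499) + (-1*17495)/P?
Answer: 3894371418809/19774404 ≈ 1.9694e+5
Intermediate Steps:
P = -3596/40481 (P = 3596/(-40481) = 3596*(-1/40481) = -3596/40481 ≈ -0.088832)
28751/(-5499) + (-1*17495)/P = 28751/(-5499) + (-1*17495)/(-3596/40481) = 28751*(-1/5499) - 17495*(-40481/3596) = -28751/5499 + 708215095/3596 = 3894371418809/19774404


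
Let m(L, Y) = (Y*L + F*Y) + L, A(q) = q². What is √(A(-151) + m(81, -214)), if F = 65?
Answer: I*√8362 ≈ 91.444*I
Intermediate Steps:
m(L, Y) = L + 65*Y + L*Y (m(L, Y) = (Y*L + 65*Y) + L = (L*Y + 65*Y) + L = (65*Y + L*Y) + L = L + 65*Y + L*Y)
√(A(-151) + m(81, -214)) = √((-151)² + (81 + 65*(-214) + 81*(-214))) = √(22801 + (81 - 13910 - 17334)) = √(22801 - 31163) = √(-8362) = I*√8362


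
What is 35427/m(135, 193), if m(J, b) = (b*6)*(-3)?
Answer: -11809/1158 ≈ -10.198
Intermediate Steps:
m(J, b) = -18*b (m(J, b) = (6*b)*(-3) = -18*b)
35427/m(135, 193) = 35427/((-18*193)) = 35427/(-3474) = 35427*(-1/3474) = -11809/1158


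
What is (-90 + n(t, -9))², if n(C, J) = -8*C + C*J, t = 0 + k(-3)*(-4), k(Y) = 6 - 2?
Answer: 33124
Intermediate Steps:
k(Y) = 4
t = -16 (t = 0 + 4*(-4) = 0 - 16 = -16)
(-90 + n(t, -9))² = (-90 - 16*(-8 - 9))² = (-90 - 16*(-17))² = (-90 + 272)² = 182² = 33124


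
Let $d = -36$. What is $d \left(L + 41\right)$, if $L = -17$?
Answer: $-864$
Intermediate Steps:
$d \left(L + 41\right) = - 36 \left(-17 + 41\right) = \left(-36\right) 24 = -864$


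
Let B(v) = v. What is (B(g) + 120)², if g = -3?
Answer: 13689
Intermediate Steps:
(B(g) + 120)² = (-3 + 120)² = 117² = 13689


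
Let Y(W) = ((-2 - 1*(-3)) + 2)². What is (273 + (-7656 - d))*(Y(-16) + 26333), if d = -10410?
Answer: 79737234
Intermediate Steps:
Y(W) = 9 (Y(W) = ((-2 + 3) + 2)² = (1 + 2)² = 3² = 9)
(273 + (-7656 - d))*(Y(-16) + 26333) = (273 + (-7656 - 1*(-10410)))*(9 + 26333) = (273 + (-7656 + 10410))*26342 = (273 + 2754)*26342 = 3027*26342 = 79737234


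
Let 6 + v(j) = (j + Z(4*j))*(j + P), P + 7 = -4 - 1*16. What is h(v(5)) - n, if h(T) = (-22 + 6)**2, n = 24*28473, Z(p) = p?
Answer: -683096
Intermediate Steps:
n = 683352
P = -27 (P = -7 + (-4 - 1*16) = -7 + (-4 - 16) = -7 - 20 = -27)
v(j) = -6 + 5*j*(-27 + j) (v(j) = -6 + (j + 4*j)*(j - 27) = -6 + (5*j)*(-27 + j) = -6 + 5*j*(-27 + j))
h(T) = 256 (h(T) = (-16)**2 = 256)
h(v(5)) - n = 256 - 1*683352 = 256 - 683352 = -683096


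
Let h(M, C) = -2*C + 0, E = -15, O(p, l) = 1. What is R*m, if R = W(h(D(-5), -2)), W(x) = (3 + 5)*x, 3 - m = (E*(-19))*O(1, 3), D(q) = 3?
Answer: -9024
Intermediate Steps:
h(M, C) = -2*C
m = -282 (m = 3 - (-15*(-19)) = 3 - 285 = -282)
W(x) = 8*x
R = 32 (R = 8*(-2*(-2)) = 8*4 = 32)
R*m = 32*(-282) = -9024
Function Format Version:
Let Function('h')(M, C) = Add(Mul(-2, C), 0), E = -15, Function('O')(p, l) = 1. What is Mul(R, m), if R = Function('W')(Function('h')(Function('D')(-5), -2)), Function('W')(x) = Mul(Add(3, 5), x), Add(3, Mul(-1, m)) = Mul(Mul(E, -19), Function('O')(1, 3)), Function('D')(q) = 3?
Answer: -9024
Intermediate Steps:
Function('h')(M, C) = Mul(-2, C)
m = -282 (m = Add(3, Mul(-1, Mul(Mul(-15, -19), 1))) = Add(3, Mul(-1, Mul(285, 1))) = Add(3, Mul(-1, 285)) = Add(3, -285) = -282)
Function('W')(x) = Mul(8, x)
R = 32 (R = Mul(8, Mul(-2, -2)) = Mul(8, 4) = 32)
Mul(R, m) = Mul(32, -282) = -9024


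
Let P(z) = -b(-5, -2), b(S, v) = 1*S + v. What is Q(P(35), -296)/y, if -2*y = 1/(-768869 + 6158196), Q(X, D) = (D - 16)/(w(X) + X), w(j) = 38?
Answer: 1120980016/15 ≈ 7.4732e+7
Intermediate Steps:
b(S, v) = S + v
P(z) = 7 (P(z) = -(-5 - 2) = -1*(-7) = 7)
Q(X, D) = (-16 + D)/(38 + X) (Q(X, D) = (D - 16)/(38 + X) = (-16 + D)/(38 + X))
y = -1/10778654 (y = -1/(2*(-768869 + 6158196)) = -½/5389327 = -½*1/5389327 = -1/10778654 ≈ -9.2776e-8)
Q(P(35), -296)/y = ((-16 - 296)/(38 + 7))/(-1/10778654) = (-312/45)*(-10778654) = ((1/45)*(-312))*(-10778654) = -104/15*(-10778654) = 1120980016/15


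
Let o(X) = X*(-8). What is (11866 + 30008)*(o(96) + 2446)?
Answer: 70264572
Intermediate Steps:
o(X) = -8*X
(11866 + 30008)*(o(96) + 2446) = (11866 + 30008)*(-8*96 + 2446) = 41874*(-768 + 2446) = 41874*1678 = 70264572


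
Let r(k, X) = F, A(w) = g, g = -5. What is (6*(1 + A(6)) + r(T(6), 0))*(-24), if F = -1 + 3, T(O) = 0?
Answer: 528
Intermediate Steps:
A(w) = -5
F = 2
r(k, X) = 2
(6*(1 + A(6)) + r(T(6), 0))*(-24) = (6*(1 - 5) + 2)*(-24) = (6*(-4) + 2)*(-24) = (-24 + 2)*(-24) = -22*(-24) = 528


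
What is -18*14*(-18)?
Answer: 4536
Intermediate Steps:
-18*14*(-18) = -252*(-18) = 4536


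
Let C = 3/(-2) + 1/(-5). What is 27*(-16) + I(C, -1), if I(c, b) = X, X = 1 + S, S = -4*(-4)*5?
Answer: -351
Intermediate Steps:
S = 80 (S = 16*5 = 80)
X = 81 (X = 1 + 80 = 81)
C = -17/10 (C = 3*(-½) + 1*(-⅕) = -3/2 - ⅕ = -17/10 ≈ -1.7000)
I(c, b) = 81
27*(-16) + I(C, -1) = 27*(-16) + 81 = -432 + 81 = -351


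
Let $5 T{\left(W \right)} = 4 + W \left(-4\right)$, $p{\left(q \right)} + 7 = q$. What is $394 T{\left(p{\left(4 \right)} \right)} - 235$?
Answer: $\frac{5129}{5} \approx 1025.8$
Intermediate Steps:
$p{\left(q \right)} = -7 + q$
$T{\left(W \right)} = \frac{4}{5} - \frac{4 W}{5}$ ($T{\left(W \right)} = \frac{4 + W \left(-4\right)}{5} = \frac{4 - 4 W}{5} = \frac{4}{5} - \frac{4 W}{5}$)
$394 T{\left(p{\left(4 \right)} \right)} - 235 = 394 \left(\frac{4}{5} - \frac{4 \left(-7 + 4\right)}{5}\right) - 235 = 394 \left(\frac{4}{5} - - \frac{12}{5}\right) - 235 = 394 \left(\frac{4}{5} + \frac{12}{5}\right) - 235 = 394 \cdot \frac{16}{5} - 235 = \frac{6304}{5} - 235 = \frac{5129}{5}$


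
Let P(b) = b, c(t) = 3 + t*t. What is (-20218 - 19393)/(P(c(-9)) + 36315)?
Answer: -3601/3309 ≈ -1.0882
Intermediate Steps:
c(t) = 3 + t²
(-20218 - 19393)/(P(c(-9)) + 36315) = (-20218 - 19393)/((3 + (-9)²) + 36315) = -39611/((3 + 81) + 36315) = -39611/(84 + 36315) = -39611/36399 = -39611*1/36399 = -3601/3309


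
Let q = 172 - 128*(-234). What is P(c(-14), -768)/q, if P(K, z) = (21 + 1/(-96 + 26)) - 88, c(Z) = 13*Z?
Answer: -4691/2108680 ≈ -0.0022246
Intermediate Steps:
q = 30124 (q = 172 + 29952 = 30124)
P(K, z) = -4691/70 (P(K, z) = (21 + 1/(-70)) - 88 = (21 - 1/70) - 88 = 1469/70 - 88 = -4691/70)
P(c(-14), -768)/q = -4691/70/30124 = -4691/70*1/30124 = -4691/2108680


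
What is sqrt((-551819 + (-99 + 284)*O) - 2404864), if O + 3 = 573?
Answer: I*sqrt(2851233) ≈ 1688.6*I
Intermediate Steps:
O = 570 (O = -3 + 573 = 570)
sqrt((-551819 + (-99 + 284)*O) - 2404864) = sqrt((-551819 + (-99 + 284)*570) - 2404864) = sqrt((-551819 + 185*570) - 2404864) = sqrt((-551819 + 105450) - 2404864) = sqrt(-446369 - 2404864) = sqrt(-2851233) = I*sqrt(2851233)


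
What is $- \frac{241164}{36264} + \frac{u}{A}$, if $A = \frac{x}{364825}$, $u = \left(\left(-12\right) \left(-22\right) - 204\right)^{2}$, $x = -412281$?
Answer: $- \frac{441921083473}{138434798} \approx -3192.3$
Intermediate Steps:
$u = 3600$ ($u = \left(264 - 204\right)^{2} = 60^{2} = 3600$)
$A = - \frac{412281}{364825} \approx -1.1301$
$- \frac{241164}{36264} + \frac{u}{A} = - \frac{241164}{36264} + \frac{3600}{- \frac{412281}{364825}} = \left(-241164\right) \frac{1}{36264} + 3600 \left(- \frac{364825}{412281}\right) = - \frac{20097}{3022} - \frac{145930000}{45809} = - \frac{441921083473}{138434798}$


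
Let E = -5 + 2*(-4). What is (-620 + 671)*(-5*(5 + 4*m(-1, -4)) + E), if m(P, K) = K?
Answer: 2142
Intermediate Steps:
E = -13 (E = -5 - 8 = -13)
(-620 + 671)*(-5*(5 + 4*m(-1, -4)) + E) = (-620 + 671)*(-5*(5 + 4*(-4)) - 13) = 51*(-5*(5 - 16) - 13) = 51*(-5*(-11) - 13) = 51*(55 - 13) = 51*42 = 2142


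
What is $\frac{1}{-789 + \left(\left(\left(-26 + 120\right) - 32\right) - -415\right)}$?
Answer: $- \frac{1}{312} \approx -0.0032051$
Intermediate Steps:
$\frac{1}{-789 + \left(\left(\left(-26 + 120\right) - 32\right) - -415\right)} = \frac{1}{-789 + \left(\left(94 - 32\right) + 415\right)} = \frac{1}{-789 + \left(62 + 415\right)} = \frac{1}{-789 + 477} = \frac{1}{-312} = - \frac{1}{312}$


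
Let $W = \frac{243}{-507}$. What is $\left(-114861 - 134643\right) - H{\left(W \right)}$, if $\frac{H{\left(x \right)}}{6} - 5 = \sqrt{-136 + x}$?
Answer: $-249534 - \frac{6 i \sqrt{23065}}{13} \approx -2.4953 \cdot 10^{5} - 70.095 i$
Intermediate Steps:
$W = - \frac{81}{169}$ ($W = 243 \left(- \frac{1}{507}\right) = - \frac{81}{169} \approx -0.47929$)
$H{\left(x \right)} = 30 + 6 \sqrt{-136 + x}$
$\left(-114861 - 134643\right) - H{\left(W \right)} = \left(-114861 - 134643\right) - \left(30 + 6 \sqrt{-136 - \frac{81}{169}}\right) = \left(-114861 - 134643\right) - \left(30 + 6 \sqrt{- \frac{23065}{169}}\right) = -249504 - \left(30 + 6 \frac{i \sqrt{23065}}{13}\right) = -249504 - \left(30 + \frac{6 i \sqrt{23065}}{13}\right) = -249534 - \frac{6 i \sqrt{23065}}{13}$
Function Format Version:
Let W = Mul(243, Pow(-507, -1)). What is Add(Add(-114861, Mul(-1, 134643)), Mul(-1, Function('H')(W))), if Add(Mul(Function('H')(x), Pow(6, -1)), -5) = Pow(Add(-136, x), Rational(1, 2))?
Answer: Add(-249534, Mul(Rational(-6, 13), I, Pow(23065, Rational(1, 2)))) ≈ Add(-2.4953e+5, Mul(-70.095, I))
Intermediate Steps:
W = Rational(-81, 169) (W = Mul(243, Rational(-1, 507)) = Rational(-81, 169) ≈ -0.47929)
Function('H')(x) = Add(30, Mul(6, Pow(Add(-136, x), Rational(1, 2))))
Add(Add(-114861, Mul(-1, 134643)), Mul(-1, Function('H')(W))) = Add(Add(-114861, Mul(-1, 134643)), Mul(-1, Add(30, Mul(6, Pow(Add(-136, Rational(-81, 169)), Rational(1, 2)))))) = Add(Add(-114861, -134643), Mul(-1, Add(30, Mul(6, Pow(Rational(-23065, 169), Rational(1, 2)))))) = Add(-249504, Mul(-1, Add(30, Mul(6, Mul(Rational(1, 13), I, Pow(23065, Rational(1, 2))))))) = Add(-249504, Mul(-1, Add(30, Mul(Rational(6, 13), I, Pow(23065, Rational(1, 2)))))) = Add(-249504, Add(-30, Mul(Rational(-6, 13), I, Pow(23065, Rational(1, 2))))) = Add(-249534, Mul(Rational(-6, 13), I, Pow(23065, Rational(1, 2))))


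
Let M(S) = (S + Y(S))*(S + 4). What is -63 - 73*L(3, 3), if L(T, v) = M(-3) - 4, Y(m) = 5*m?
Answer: 1543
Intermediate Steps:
M(S) = 6*S*(4 + S) (M(S) = (S + 5*S)*(S + 4) = (6*S)*(4 + S) = 6*S*(4 + S))
L(T, v) = -22 (L(T, v) = 6*(-3)*(4 - 3) - 4 = 6*(-3)*1 - 4 = -18 - 4 = -22)
-63 - 73*L(3, 3) = -63 - 73*(-22) = -63 + 1606 = 1543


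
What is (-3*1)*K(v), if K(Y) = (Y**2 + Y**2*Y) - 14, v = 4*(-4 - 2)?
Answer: 39786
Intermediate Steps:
v = -24 (v = 4*(-6) = -24)
K(Y) = -14 + Y**2 + Y**3 (K(Y) = (Y**2 + Y**3) - 14 = -14 + Y**2 + Y**3)
(-3*1)*K(v) = (-3*1)*(-14 + (-24)**2 + (-24)**3) = -3*(-14 + 576 - 13824) = -3*(-13262) = 39786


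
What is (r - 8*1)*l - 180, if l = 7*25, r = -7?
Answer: -2805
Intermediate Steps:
l = 175
(r - 8*1)*l - 180 = (-7 - 8*1)*175 - 180 = (-7 - 8)*175 - 180 = -15*175 - 180 = -2625 - 180 = -2805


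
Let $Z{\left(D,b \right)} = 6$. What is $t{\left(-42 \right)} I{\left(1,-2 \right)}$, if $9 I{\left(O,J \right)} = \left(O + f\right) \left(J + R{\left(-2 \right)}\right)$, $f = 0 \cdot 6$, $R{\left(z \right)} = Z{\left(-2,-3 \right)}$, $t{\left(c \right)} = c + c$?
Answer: $- \frac{112}{3} \approx -37.333$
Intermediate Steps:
$t{\left(c \right)} = 2 c$
$R{\left(z \right)} = 6$
$f = 0$
$I{\left(O,J \right)} = \frac{O \left(6 + J\right)}{9}$ ($I{\left(O,J \right)} = \frac{\left(O + 0\right) \left(J + 6\right)}{9} = \frac{O \left(6 + J\right)}{9}$)
$t{\left(-42 \right)} I{\left(1,-2 \right)} = 2 \left(-42\right) \frac{1}{9} \cdot 1 \left(6 - 2\right) = - 84 \cdot \frac{1}{9} \cdot 1 \cdot 4 = \left(-84\right) \frac{4}{9} = - \frac{112}{3}$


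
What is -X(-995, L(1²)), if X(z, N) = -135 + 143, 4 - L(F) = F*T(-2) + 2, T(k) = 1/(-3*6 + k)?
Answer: -8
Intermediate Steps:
T(k) = 1/(-18 + k)
L(F) = 2 + F/20 (L(F) = 4 - (F/(-18 - 2) + 2) = 4 - (F/(-20) + 2) = 4 - (F*(-1/20) + 2) = 4 - (-F/20 + 2) = 4 - (2 - F/20) = 4 + (-2 + F/20) = 2 + F/20)
X(z, N) = 8
-X(-995, L(1²)) = -1*8 = -8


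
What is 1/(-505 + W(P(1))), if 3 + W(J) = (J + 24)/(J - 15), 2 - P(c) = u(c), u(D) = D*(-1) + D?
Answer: -1/510 ≈ -0.0019608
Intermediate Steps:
u(D) = 0 (u(D) = -D + D = 0)
P(c) = 2 (P(c) = 2 - 1*0 = 2 + 0 = 2)
W(J) = -3 + (24 + J)/(-15 + J) (W(J) = -3 + (J + 24)/(J - 15) = -3 + (24 + J)/(-15 + J))
1/(-505 + W(P(1))) = 1/(-505 + (69 - 2*2)/(-15 + 2)) = 1/(-505 + (69 - 4)/(-13)) = 1/(-505 - 1/13*65) = 1/(-505 - 5) = 1/(-510) = -1/510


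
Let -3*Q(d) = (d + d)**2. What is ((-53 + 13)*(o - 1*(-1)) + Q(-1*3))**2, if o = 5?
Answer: 63504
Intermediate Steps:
Q(d) = -4*d**2/3 (Q(d) = -(d + d)**2/3 = -4*d**2/3)
((-53 + 13)*(o - 1*(-1)) + Q(-1*3))**2 = ((-53 + 13)*(5 - 1*(-1)) - 4*(-1*3)**2/3)**2 = (-40*(5 + 1) - 4/3*(-3)**2)**2 = (-40*6 - 4/3*9)**2 = (-240 - 12)**2 = (-252)**2 = 63504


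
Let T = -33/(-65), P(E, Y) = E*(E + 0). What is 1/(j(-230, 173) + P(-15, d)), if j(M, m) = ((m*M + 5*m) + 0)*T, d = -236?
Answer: -13/253980 ≈ -5.1185e-5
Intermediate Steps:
P(E, Y) = E**2 (P(E, Y) = E*E = E**2)
T = 33/65 (T = -33*(-1/65) = 33/65 ≈ 0.50769)
j(M, m) = 33*m/13 + 33*M*m/65 (j(M, m) = ((m*M + 5*m) + 0)*(33/65) = ((M*m + 5*m) + 0)*(33/65) = ((5*m + M*m) + 0)*(33/65) = (5*m + M*m)*(33/65) = 33*m/13 + 33*M*m/65)
1/(j(-230, 173) + P(-15, d)) = 1/((33/65)*173*(5 - 230) + (-15)**2) = 1/((33/65)*173*(-225) + 225) = 1/(-256905/13 + 225) = 1/(-253980/13) = -13/253980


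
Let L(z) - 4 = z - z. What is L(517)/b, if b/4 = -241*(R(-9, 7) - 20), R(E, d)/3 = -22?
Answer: 1/20726 ≈ 4.8249e-5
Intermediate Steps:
R(E, d) = -66 (R(E, d) = 3*(-22) = -66)
L(z) = 4 (L(z) = 4 + (z - z) = 4 + 0 = 4)
b = 82904 (b = 4*(-241*(-66 - 20)) = 4*(-241*(-86)) = 4*20726 = 82904)
L(517)/b = 4/82904 = 4*(1/82904) = 1/20726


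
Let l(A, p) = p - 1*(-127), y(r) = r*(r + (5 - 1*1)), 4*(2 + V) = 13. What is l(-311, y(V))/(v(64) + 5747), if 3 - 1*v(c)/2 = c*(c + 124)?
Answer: -2137/292976 ≈ -0.0072941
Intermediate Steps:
v(c) = 6 - 2*c*(124 + c) (v(c) = 6 - 2*c*(c + 124) = 6 - 2*c*(124 + c))
V = 5/4 (V = -2 + (1/4)*13 = -2 + 13/4 = 5/4 ≈ 1.2500)
y(r) = r*(4 + r) (y(r) = r*(r + (5 - 1)) = r*(r + 4) = r*(4 + r))
l(A, p) = 127 + p (l(A, p) = p + 127 = 127 + p)
l(-311, y(V))/(v(64) + 5747) = (127 + 5*(4 + 5/4)/4)/((6 - 248*64 - 2*64**2) + 5747) = (127 + (5/4)*(21/4))/((6 - 15872 - 2*4096) + 5747) = (127 + 105/16)/((6 - 15872 - 8192) + 5747) = 2137/(16*(-24058 + 5747)) = (2137/16)/(-18311) = (2137/16)*(-1/18311) = -2137/292976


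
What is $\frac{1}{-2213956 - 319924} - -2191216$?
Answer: $\frac{5552278398079}{2533880} \approx 2.1912 \cdot 10^{6}$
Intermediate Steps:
$\frac{1}{-2213956 - 319924} - -2191216 = \frac{1}{-2533880} + 2191216 = - \frac{1}{2533880} + 2191216 = \frac{5552278398079}{2533880}$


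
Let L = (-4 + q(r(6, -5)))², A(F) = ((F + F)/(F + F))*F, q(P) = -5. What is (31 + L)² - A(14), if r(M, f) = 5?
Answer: 12530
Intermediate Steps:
A(F) = F (A(F) = ((2*F)/((2*F)))*F = ((2*F)*(1/(2*F)))*F = 1*F = F)
L = 81 (L = (-4 - 5)² = (-9)² = 81)
(31 + L)² - A(14) = (31 + 81)² - 1*14 = 112² - 14 = 12544 - 14 = 12530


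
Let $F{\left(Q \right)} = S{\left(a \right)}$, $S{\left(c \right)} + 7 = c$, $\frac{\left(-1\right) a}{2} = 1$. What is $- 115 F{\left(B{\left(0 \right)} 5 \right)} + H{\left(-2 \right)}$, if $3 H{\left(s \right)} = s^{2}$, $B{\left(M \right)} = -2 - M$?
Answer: $\frac{3109}{3} \approx 1036.3$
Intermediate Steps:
$a = -2$ ($a = \left(-2\right) 1 = -2$)
$S{\left(c \right)} = -7 + c$
$F{\left(Q \right)} = -9$ ($F{\left(Q \right)} = -7 - 2 = -9$)
$H{\left(s \right)} = \frac{s^{2}}{3}$
$- 115 F{\left(B{\left(0 \right)} 5 \right)} + H{\left(-2 \right)} = \left(-115\right) \left(-9\right) + \frac{\left(-2\right)^{2}}{3} = 1035 + \frac{1}{3} \cdot 4 = 1035 + \frac{4}{3} = \frac{3109}{3}$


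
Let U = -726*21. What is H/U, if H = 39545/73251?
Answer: -3595/101525886 ≈ -3.5410e-5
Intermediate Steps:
H = 39545/73251 (H = 39545*(1/73251) = 39545/73251 ≈ 0.53986)
U = -15246
H/U = (39545/73251)/(-15246) = (39545/73251)*(-1/15246) = -3595/101525886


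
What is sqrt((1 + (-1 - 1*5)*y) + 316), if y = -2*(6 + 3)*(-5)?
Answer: I*sqrt(223) ≈ 14.933*I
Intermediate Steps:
y = 90 (y = -2*9*(-5) = -18*(-5) = 90)
sqrt((1 + (-1 - 1*5)*y) + 316) = sqrt((1 + (-1 - 1*5)*90) + 316) = sqrt((1 + (-1 - 5)*90) + 316) = sqrt((1 - 6*90) + 316) = sqrt((1 - 540) + 316) = sqrt(-539 + 316) = sqrt(-223) = I*sqrt(223)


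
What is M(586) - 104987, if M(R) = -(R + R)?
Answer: -106159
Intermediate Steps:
M(R) = -2*R
M(586) - 104987 = -2*586 - 104987 = -1172 - 104987 = -106159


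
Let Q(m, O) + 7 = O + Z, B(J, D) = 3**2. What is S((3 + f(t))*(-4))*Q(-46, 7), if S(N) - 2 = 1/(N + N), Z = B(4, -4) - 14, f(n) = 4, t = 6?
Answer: -555/56 ≈ -9.9107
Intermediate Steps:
B(J, D) = 9
Z = -5 (Z = 9 - 14 = -5)
S(N) = 2 + 1/(2*N) (S(N) = 2 + 1/(N + N) = 2 + 1/(2*N))
Q(m, O) = -12 + O (Q(m, O) = -7 + (O - 5) = -7 + (-5 + O) = -12 + O)
S((3 + f(t))*(-4))*Q(-46, 7) = (2 + 1/(2*(((3 + 4)*(-4)))))*(-12 + 7) = (2 + 1/(2*((7*(-4)))))*(-5) = (2 + (1/2)/(-28))*(-5) = (2 + (1/2)*(-1/28))*(-5) = (2 - 1/56)*(-5) = (111/56)*(-5) = -555/56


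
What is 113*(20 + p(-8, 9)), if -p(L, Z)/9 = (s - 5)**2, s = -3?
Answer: -62828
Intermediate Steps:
p(L, Z) = -576 (p(L, Z) = -9*(-3 - 5)**2 = -9*(-8)**2 = -9*64 = -576)
113*(20 + p(-8, 9)) = 113*(20 - 576) = 113*(-556) = -62828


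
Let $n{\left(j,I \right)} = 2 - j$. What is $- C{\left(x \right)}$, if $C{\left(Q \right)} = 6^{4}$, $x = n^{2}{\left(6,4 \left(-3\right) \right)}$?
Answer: $-1296$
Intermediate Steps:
$x = 16$ ($x = \left(2 - 6\right)^{2} = \left(-4\right)^{2} = 16$)
$C{\left(Q \right)} = 1296$
$- C{\left(x \right)} = \left(-1\right) 1296 = -1296$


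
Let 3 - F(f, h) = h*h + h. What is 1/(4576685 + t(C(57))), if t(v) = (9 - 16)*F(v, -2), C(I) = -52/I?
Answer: 1/4576678 ≈ 2.1850e-7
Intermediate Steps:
F(f, h) = 3 - h - h² (F(f, h) = 3 - (h*h + h) = 3 - (h² + h) = 3 - (h + h²) = 3 + (-h - h²) = 3 - h - h²)
t(v) = -7 (t(v) = (9 - 16)*(3 - 1*(-2) - 1*(-2)²) = -7*(3 + 2 - 1*4) = -7*(3 + 2 - 4) = -7*1 = -7)
1/(4576685 + t(C(57))) = 1/(4576685 - 7) = 1/4576678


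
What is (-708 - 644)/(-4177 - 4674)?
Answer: 1352/8851 ≈ 0.15275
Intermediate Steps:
(-708 - 644)/(-4177 - 4674) = -1352/(-8851) = -1352*(-1/8851) = 1352/8851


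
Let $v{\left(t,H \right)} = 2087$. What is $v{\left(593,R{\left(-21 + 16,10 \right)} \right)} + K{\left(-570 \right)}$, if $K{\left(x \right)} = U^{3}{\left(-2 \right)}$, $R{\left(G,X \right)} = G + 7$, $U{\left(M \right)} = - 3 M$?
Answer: $2303$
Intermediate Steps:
$R{\left(G,X \right)} = 7 + G$
$K{\left(x \right)} = 216$ ($K{\left(x \right)} = \left(\left(-3\right) \left(-2\right)\right)^{3} = 6^{3} = 216$)
$v{\left(593,R{\left(-21 + 16,10 \right)} \right)} + K{\left(-570 \right)} = 2087 + 216 = 2303$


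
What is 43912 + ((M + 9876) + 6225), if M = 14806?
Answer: 74819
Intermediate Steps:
43912 + ((M + 9876) + 6225) = 43912 + ((14806 + 9876) + 6225) = 43912 + (24682 + 6225) = 43912 + 30907 = 74819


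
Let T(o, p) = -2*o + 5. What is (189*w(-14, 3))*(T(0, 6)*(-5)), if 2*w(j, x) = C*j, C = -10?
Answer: -330750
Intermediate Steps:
T(o, p) = 5 - 2*o
w(j, x) = -5*j (w(j, x) = (-10*j)/2 = -5*j)
(189*w(-14, 3))*(T(0, 6)*(-5)) = (189*(-5*(-14)))*((5 - 2*0)*(-5)) = (189*70)*((5 + 0)*(-5)) = 13230*(5*(-5)) = 13230*(-25) = -330750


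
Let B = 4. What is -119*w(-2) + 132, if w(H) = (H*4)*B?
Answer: 3940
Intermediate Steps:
w(H) = 16*H (w(H) = (H*4)*4 = (4*H)*4 = 16*H)
-119*w(-2) + 132 = -1904*(-2) + 132 = -119*(-32) + 132 = 3808 + 132 = 3940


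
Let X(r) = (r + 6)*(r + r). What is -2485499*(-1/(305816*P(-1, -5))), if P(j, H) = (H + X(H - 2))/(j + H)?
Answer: -2485499/458724 ≈ -5.4183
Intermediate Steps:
X(r) = 2*r*(6 + r) (X(r) = (6 + r)*(2*r) = 2*r*(6 + r))
P(j, H) = (H + 2*(-2 + H)*(4 + H))/(H + j) (P(j, H) = (H + 2*(H - 2)*(6 + (H - 2)))/(j + H) = (H + 2*(-2 + H)*(6 + (-2 + H)))/(H + j) = (H + 2*(-2 + H)*(4 + H))/(H + j))
-2485499*(-1/(305816*P(-1, -5))) = -2485499*(-(-5 - 1)/(305816*(-5 + 2*(-2 - 5)*(4 - 5)))) = -2485499*3/(152908*(-5 + 2*(-7)*(-1))) = -2485499*3/(152908*(-5 + 14)) = -2485499/((-(-152908)*9/3)) = -2485499/((-305816*(-3/2))) = -2485499/458724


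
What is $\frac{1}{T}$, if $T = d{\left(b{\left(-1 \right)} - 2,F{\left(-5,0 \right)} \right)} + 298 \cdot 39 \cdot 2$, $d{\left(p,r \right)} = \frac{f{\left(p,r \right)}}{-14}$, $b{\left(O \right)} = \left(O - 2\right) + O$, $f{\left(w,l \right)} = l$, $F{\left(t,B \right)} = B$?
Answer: $\frac{1}{23244} \approx 4.3022 \cdot 10^{-5}$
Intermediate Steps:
$b{\left(O \right)} = -2 + 2 O$ ($b{\left(O \right)} = \left(-2 + O\right) + O = -2 + 2 O$)
$d{\left(p,r \right)} = - \frac{r}{14}$ ($d{\left(p,r \right)} = \frac{r}{-14} = r \left(- \frac{1}{14}\right) = - \frac{r}{14}$)
$T = 23244$ ($T = \left(- \frac{1}{14}\right) 0 + 298 \cdot 39 \cdot 2 = 0 + 298 \cdot 78 = 0 + 23244 = 23244$)
$\frac{1}{T} = \frac{1}{23244}$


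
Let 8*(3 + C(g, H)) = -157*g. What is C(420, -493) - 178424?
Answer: -373339/2 ≈ -1.8667e+5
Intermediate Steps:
C(g, H) = -3 - 157*g/8 (C(g, H) = -3 + (-157*g)/8 = -3 - 157*g/8)
C(420, -493) - 178424 = (-3 - 157/8*420) - 178424 = (-3 - 16485/2) - 178424 = -16491/2 - 178424 = -373339/2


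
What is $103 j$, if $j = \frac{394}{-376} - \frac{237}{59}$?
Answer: $- \frac{5786437}{11092} \approx -521.68$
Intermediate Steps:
$j = - \frac{56179}{11092}$ ($j = 394 \left(- \frac{1}{376}\right) - \frac{237}{59} = - \frac{197}{188} - \frac{237}{59} = - \frac{56179}{11092} \approx -5.0648$)
$103 j = 103 \left(- \frac{56179}{11092}\right) = - \frac{5786437}{11092}$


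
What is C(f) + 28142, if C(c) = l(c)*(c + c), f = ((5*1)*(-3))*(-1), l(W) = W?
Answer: 28592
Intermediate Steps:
f = 15 (f = (5*(-3))*(-1) = -15*(-1) = 15)
C(c) = 2*c² (C(c) = c*(c + c) = c*(2*c) = 2*c²)
C(f) + 28142 = 2*15² + 28142 = 2*225 + 28142 = 450 + 28142 = 28592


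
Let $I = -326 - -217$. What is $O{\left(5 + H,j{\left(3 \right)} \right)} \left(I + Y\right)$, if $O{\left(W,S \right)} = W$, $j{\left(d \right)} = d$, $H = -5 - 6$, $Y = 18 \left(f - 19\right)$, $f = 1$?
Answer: $2598$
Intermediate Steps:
$Y = -324$ ($Y = 18 \left(1 - 19\right) = 18 \left(-18\right) = -324$)
$H = -11$ ($H = -5 - 6 = -11$)
$I = -109$ ($I = -326 + 217 = -109$)
$O{\left(5 + H,j{\left(3 \right)} \right)} \left(I + Y\right) = \left(5 - 11\right) \left(-109 - 324\right) = \left(-6\right) \left(-433\right) = 2598$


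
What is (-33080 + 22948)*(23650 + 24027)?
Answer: -483063364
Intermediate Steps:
(-33080 + 22948)*(23650 + 24027) = -10132*47677 = -483063364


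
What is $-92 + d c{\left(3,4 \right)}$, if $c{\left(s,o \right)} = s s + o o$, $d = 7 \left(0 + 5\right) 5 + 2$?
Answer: $4333$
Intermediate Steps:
$d = 177$ ($d = 7 \cdot 5 \cdot 5 + 2 = 7 \cdot 25 + 2 = 175 + 2 = 177$)
$c{\left(s,o \right)} = o^{2} + s^{2}$ ($c{\left(s,o \right)} = s^{2} + o^{2} = o^{2} + s^{2}$)
$-92 + d c{\left(3,4 \right)} = -92 + 177 \left(4^{2} + 3^{2}\right) = -92 + 177 \left(16 + 9\right) = -92 + 177 \cdot 25 = -92 + 4425 = 4333$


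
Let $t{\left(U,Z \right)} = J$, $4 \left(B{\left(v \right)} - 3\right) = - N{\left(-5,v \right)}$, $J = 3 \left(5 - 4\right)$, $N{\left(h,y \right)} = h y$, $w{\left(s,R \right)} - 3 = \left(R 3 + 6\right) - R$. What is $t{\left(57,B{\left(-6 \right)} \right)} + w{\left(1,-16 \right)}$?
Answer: $-20$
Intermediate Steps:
$w{\left(s,R \right)} = 9 + 2 R$ ($w{\left(s,R \right)} = 3 - \left(-6 + R - R 3\right) = 3 + \left(\left(3 R + 6\right) - R\right) = 3 + \left(\left(6 + 3 R\right) - R\right) = 3 + \left(6 + 2 R\right) = 9 + 2 R$)
$J = 3$ ($J = 3 \cdot 1 = 3$)
$B{\left(v \right)} = 3 + \frac{5 v}{4}$ ($B{\left(v \right)} = 3 + \frac{\left(-1\right) \left(- 5 v\right)}{4} = 3 + \frac{5 v}{4}$)
$t{\left(U,Z \right)} = 3$
$t{\left(57,B{\left(-6 \right)} \right)} + w{\left(1,-16 \right)} = 3 + \left(9 + 2 \left(-16\right)\right) = 3 + \left(9 - 32\right) = 3 - 23 = -20$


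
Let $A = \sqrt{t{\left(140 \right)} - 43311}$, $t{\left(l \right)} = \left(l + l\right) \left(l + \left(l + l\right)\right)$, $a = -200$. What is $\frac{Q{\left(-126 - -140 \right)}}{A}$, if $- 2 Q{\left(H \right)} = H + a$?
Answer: $\frac{31 \sqrt{74289}}{24763} \approx 0.34121$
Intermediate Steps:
$t{\left(l \right)} = 6 l^{2}$ ($t{\left(l \right)} = 2 l \left(l + 2 l\right) = 2 l 3 l = 6 l^{2}$)
$Q{\left(H \right)} = 100 - \frac{H}{2}$ ($Q{\left(H \right)} = - \frac{H - 200}{2} = - \frac{-200 + H}{2} = 100 - \frac{H}{2}$)
$A = \sqrt{74289}$ ($A = \sqrt{6 \cdot 140^{2} - 43311} = \sqrt{6 \cdot 19600 - 43311} = \sqrt{117600 - 43311} = \sqrt{74289} \approx 272.56$)
$\frac{Q{\left(-126 - -140 \right)}}{A} = \frac{100 - \frac{-126 - -140}{2}}{\sqrt{74289}} = \left(100 - \frac{-126 + 140}{2}\right) \frac{\sqrt{74289}}{74289} = \left(100 - 7\right) \frac{\sqrt{74289}}{74289} = 93 \frac{\sqrt{74289}}{74289} = \frac{31 \sqrt{74289}}{24763}$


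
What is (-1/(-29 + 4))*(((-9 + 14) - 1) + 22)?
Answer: 26/25 ≈ 1.0400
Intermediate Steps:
(-1/(-29 + 4))*(((-9 + 14) - 1) + 22) = (-1/(-25))*((5 - 1) + 22) = (-1*(-1/25))*(4 + 22) = (1/25)*26 = 26/25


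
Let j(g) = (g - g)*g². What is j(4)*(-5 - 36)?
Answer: 0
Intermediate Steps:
j(g) = 0 (j(g) = 0*g² = 0)
j(4)*(-5 - 36) = 0*(-5 - 36) = 0*(-41) = 0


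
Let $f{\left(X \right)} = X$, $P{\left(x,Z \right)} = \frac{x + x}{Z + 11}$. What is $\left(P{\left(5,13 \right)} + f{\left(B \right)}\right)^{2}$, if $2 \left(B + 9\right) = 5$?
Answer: $\frac{5329}{144} \approx 37.007$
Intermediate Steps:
$B = - \frac{13}{2}$ ($B = -9 + \frac{1}{2} \cdot 5 = -9 + \frac{5}{2} = - \frac{13}{2} \approx -6.5$)
$P{\left(x,Z \right)} = \frac{2 x}{11 + Z}$
$\left(P{\left(5,13 \right)} + f{\left(B \right)}\right)^{2} = \left(2 \cdot 5 \frac{1}{11 + 13} - \frac{13}{2}\right)^{2} = \left(2 \cdot 5 \cdot \frac{1}{24} - \frac{13}{2}\right)^{2} = \left(\frac{5}{12} - \frac{13}{2}\right)^{2} = \left(- \frac{73}{12}\right)^{2} = \frac{5329}{144}$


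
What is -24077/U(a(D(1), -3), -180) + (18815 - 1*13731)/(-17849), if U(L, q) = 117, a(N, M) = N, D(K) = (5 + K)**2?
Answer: -33103477/160641 ≈ -206.07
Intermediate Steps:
-24077/U(a(D(1), -3), -180) + (18815 - 1*13731)/(-17849) = -24077/117 + (18815 - 1*13731)/(-17849) = -24077*1/117 + (18815 - 13731)*(-1/17849) = -24077/117 + 5084*(-1/17849) = -24077/117 - 5084/17849 = -33103477/160641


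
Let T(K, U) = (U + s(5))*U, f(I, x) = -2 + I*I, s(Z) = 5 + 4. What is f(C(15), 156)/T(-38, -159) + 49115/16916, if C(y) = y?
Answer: 587582509/201723300 ≈ 2.9128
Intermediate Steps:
s(Z) = 9
f(I, x) = -2 + I²
T(K, U) = U*(9 + U) (T(K, U) = (U + 9)*U = (9 + U)*U = U*(9 + U))
f(C(15), 156)/T(-38, -159) + 49115/16916 = (-2 + 15²)/((-159*(9 - 159))) + 49115/16916 = (-2 + 225)/((-159*(-150))) + 49115*(1/16916) = 223/23850 + 49115/16916 = 587582509/201723300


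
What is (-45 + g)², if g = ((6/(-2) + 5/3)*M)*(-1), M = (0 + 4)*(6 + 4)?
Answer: 625/9 ≈ 69.444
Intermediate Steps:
M = 40 (M = 4*10 = 40)
g = 160/3 (g = ((6/(-2) + 5/3)*40)*(-1) = ((6*(-½) + 5*(⅓))*40)*(-1) = ((-3 + 5/3)*40)*(-1) = -4/3*40*(-1) = -160/3*(-1) = 160/3 ≈ 53.333)
(-45 + g)² = (-45 + 160/3)² = (25/3)² = 625/9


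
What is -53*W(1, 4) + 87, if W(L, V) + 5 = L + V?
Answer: 87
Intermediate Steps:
W(L, V) = -5 + L + V (W(L, V) = -5 + (L + V) = -5 + L + V)
-53*W(1, 4) + 87 = -53*(-5 + 1 + 4) + 87 = -53*0 + 87 = 0 + 87 = 87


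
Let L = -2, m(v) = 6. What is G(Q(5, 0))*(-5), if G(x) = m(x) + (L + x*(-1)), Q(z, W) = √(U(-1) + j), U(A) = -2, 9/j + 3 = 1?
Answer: -20 + 5*I*√26/2 ≈ -20.0 + 12.748*I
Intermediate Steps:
j = -9/2 (j = 9/(-3 + 1) = 9/(-2) = 9*(-½) = -9/2 ≈ -4.5000)
Q(z, W) = I*√26/2 (Q(z, W) = √(-2 - 9/2) = √(-13/2) = I*√26/2)
G(x) = 4 - x (G(x) = 6 + (-2 + x*(-1)) = 6 + (-2 - x) = 4 - x)
G(Q(5, 0))*(-5) = (4 - I*√26/2)*(-5) = -20 + 5*I*√26/2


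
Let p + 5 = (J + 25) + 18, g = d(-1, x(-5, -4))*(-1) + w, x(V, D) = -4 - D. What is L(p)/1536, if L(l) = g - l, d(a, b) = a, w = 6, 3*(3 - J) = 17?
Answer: -85/4608 ≈ -0.018446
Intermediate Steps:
J = -8/3 (J = 3 - ⅓*17 = 3 - 17/3 = -8/3 ≈ -2.6667)
g = 7 (g = -1*(-1) + 6 = 1 + 6 = 7)
p = 106/3 (p = -5 + ((-8/3 + 25) + 18) = -5 + (67/3 + 18) = -5 + 121/3 = 106/3 ≈ 35.333)
L(l) = 7 - l
L(p)/1536 = (7 - 1*106/3)/1536 = (7 - 106/3)*(1/1536) = -85/3*1/1536 = -85/4608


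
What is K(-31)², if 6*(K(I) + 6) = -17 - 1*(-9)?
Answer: 484/9 ≈ 53.778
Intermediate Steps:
K(I) = -22/3 (K(I) = -6 + (-17 - 1*(-9))/6 = -6 + (-17 + 9)/6 = -6 + (⅙)*(-8) = -6 - 4/3 = -22/3)
K(-31)² = (-22/3)² = 484/9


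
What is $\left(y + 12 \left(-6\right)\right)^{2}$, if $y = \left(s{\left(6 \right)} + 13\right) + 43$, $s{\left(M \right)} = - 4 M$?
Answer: $1600$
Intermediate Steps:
$y = 32$ ($y = \left(\left(-4\right) 6 + 13\right) + 43 = \left(-24 + 13\right) + 43 = -11 + 43 = 32$)
$\left(y + 12 \left(-6\right)\right)^{2} = \left(32 + 12 \left(-6\right)\right)^{2} = \left(32 - 72\right)^{2} = \left(-40\right)^{2} = 1600$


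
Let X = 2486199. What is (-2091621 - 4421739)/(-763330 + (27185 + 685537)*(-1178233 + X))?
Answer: -3256680/466107690061 ≈ -6.9870e-6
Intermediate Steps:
(-2091621 - 4421739)/(-763330 + (27185 + 685537)*(-1178233 + X)) = (-2091621 - 4421739)/(-763330 + (27185 + 685537)*(-1178233 + 2486199)) = -6513360/(-763330 + 712722*1307966) = -6513360/(-763330 + 932216143452) = -6513360/932215380122 = -6513360*1/932215380122 = -3256680/466107690061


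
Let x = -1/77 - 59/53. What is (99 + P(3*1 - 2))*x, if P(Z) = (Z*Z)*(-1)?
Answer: -64344/583 ≈ -110.37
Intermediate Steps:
P(Z) = -Z² (P(Z) = Z²*(-1) = -Z²)
x = -4596/4081 (x = -1*1/77 - 59*1/53 = -1/77 - 59/53 = -4596/4081 ≈ -1.1262)
(99 + P(3*1 - 2))*x = (99 - (3*1 - 2)²)*(-4596/4081) = (99 - (3 - 2)²)*(-4596/4081) = (99 - 1*1²)*(-4596/4081) = (99 - 1*1)*(-4596/4081) = (99 - 1)*(-4596/4081) = 98*(-4596/4081) = -64344/583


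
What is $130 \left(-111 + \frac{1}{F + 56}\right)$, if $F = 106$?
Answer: $- \frac{1168765}{81} \approx -14429.0$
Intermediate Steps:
$130 \left(-111 + \frac{1}{F + 56}\right) = 130 \left(-111 + \frac{1}{106 + 56}\right) = 130 \left(-111 + \frac{1}{162}\right) = 130 \left(- \frac{17981}{162}\right) = - \frac{1168765}{81}$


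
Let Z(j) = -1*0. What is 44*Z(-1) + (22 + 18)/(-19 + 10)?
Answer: -40/9 ≈ -4.4444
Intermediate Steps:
Z(j) = 0
44*Z(-1) + (22 + 18)/(-19 + 10) = 44*0 + (22 + 18)/(-19 + 10) = 0 + 40/(-9) = 0 + 40*(-1/9) = 0 - 40/9 = -40/9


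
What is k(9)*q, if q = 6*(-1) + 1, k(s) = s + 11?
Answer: -100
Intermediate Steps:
k(s) = 11 + s
q = -5 (q = -6 + 1 = -5)
k(9)*q = (11 + 9)*(-5) = 20*(-5) = -100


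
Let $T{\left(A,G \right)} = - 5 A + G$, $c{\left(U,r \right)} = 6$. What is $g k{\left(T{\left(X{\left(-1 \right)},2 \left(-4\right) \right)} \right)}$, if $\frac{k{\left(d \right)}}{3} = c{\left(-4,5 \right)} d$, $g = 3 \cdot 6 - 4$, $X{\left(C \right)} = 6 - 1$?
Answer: $-8316$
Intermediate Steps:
$X{\left(C \right)} = 5$ ($X{\left(C \right)} = 6 - 1 = 5$)
$g = 14$ ($g = 18 - 4 = 14$)
$T{\left(A,G \right)} = G - 5 A$
$k{\left(d \right)} = 18 d$ ($k{\left(d \right)} = 3 \cdot 6 d = 18 d$)
$g k{\left(T{\left(X{\left(-1 \right)},2 \left(-4\right) \right)} \right)} = 14 \cdot 18 \left(2 \left(-4\right) - 25\right) = 14 \cdot 18 \left(-8 - 25\right) = 14 \cdot 18 \left(-33\right) = 14 \left(-594\right) = -8316$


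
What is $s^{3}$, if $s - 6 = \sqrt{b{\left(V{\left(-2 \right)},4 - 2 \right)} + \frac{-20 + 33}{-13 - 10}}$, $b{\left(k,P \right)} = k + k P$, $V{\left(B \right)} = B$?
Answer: $\frac{\left(138 + i \sqrt{3473}\right)^{3}}{12167} \approx 97.826 + 259.9 i$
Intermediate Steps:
$b{\left(k,P \right)} = k + P k$
$s = 6 + \frac{i \sqrt{3473}}{23}$ ($s = 6 + \sqrt{- 2 \left(1 + \left(4 - 2\right)\right) + \frac{-20 + 33}{-13 - 10}} = 6 + \sqrt{- 2 \left(1 + \left(4 - 2\right)\right) + \frac{13}{-23}} = 6 + \sqrt{- 2 \left(1 + 2\right) + 13 \left(- \frac{1}{23}\right)} = 6 + \sqrt{\left(-2\right) 3 - \frac{13}{23}} = 6 + \sqrt{-6 - \frac{13}{23}} = 6 + \sqrt{- \frac{151}{23}} = 6 + \frac{i \sqrt{3473}}{23} \approx 6.0 + 2.5623 i$)
$s^{3} = \left(6 + \frac{i \sqrt{3473}}{23}\right)^{3}$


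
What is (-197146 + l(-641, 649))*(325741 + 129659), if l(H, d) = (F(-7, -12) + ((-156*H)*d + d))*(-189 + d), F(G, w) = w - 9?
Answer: 13595009555199600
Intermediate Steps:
F(G, w) = -9 + w
l(H, d) = (-189 + d)*(-21 + d - 156*H*d) (l(H, d) = ((-9 - 12) + ((-156*H)*d + d))*(-189 + d) = (-21 + (-156*H*d + d))*(-189 + d) = (-21 + (d - 156*H*d))*(-189 + d) = (-21 + d - 156*H*d)*(-189 + d) = (-189 + d)*(-21 + d - 156*H*d))
(-197146 + l(-641, 649))*(325741 + 129659) = (-197146 + (3969 + 649² - 210*649 - 156*(-641)*649² + 29484*(-641)*649))*(325741 + 129659) = (-197146 + (3969 + 421201 - 136290 - 156*(-641)*421201 - 12265609356))*455400 = (-197146 + (3969 + 421201 - 136290 + 42118415196 - 12265609356))*455400 = (-197146 + 29853094720)*455400 = 29852897574*455400 = 13595009555199600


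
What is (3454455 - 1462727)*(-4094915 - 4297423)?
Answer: -16715254580064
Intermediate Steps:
(3454455 - 1462727)*(-4094915 - 4297423) = 1991728*(-8392338) = -16715254580064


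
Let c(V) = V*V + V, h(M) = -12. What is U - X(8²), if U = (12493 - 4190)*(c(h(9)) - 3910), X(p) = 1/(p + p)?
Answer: -4015197953/128 ≈ -3.1369e+7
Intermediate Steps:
X(p) = 1/(2*p)
c(V) = V + V² (c(V) = V² + V = V + V²)
U = -31368734 (U = (12493 - 4190)*(-12*(1 - 12) - 3910) = 8303*(-12*(-11) - 3910) = 8303*(132 - 3910) = 8303*(-3778) = -31368734)
U - X(8²) = -31368734 - 1/(2*(8²)) = -31368734 - 1/(2*64) = -31368734 - 1*1/128 = -31368734 - 1/128 = -4015197953/128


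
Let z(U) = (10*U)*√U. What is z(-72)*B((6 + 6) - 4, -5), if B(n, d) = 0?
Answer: 0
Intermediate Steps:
z(U) = 10*U^(3/2)
z(-72)*B((6 + 6) - 4, -5) = (10*(-72)^(3/2))*0 = (10*(-432*I*√2))*0 = -4320*I*√2*0 = 0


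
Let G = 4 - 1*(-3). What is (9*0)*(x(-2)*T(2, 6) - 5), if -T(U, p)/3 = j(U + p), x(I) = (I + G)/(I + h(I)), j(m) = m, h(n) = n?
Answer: 0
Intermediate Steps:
G = 7 (G = 4 + 3 = 7)
x(I) = (7 + I)/(2*I) (x(I) = (I + 7)/(I + I) = (7 + I)/((2*I)) = (7 + I)*(1/(2*I)) = (7 + I)/(2*I))
T(U, p) = -3*U - 3*p (T(U, p) = -3*(U + p) = -3*U - 3*p)
(9*0)*(x(-2)*T(2, 6) - 5) = (9*0)*(((½)*(7 - 2)/(-2))*(-3*2 - 3*6) - 5) = 0*(((½)*(-½)*5)*(-6 - 18) - 5) = 0*(-5/4*(-24) - 5) = 0*(30 - 5) = 0*25 = 0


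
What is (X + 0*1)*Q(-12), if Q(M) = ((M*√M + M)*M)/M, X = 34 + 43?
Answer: -924 - 1848*I*√3 ≈ -924.0 - 3200.8*I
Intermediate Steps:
X = 77
Q(M) = M + M^(3/2) (Q(M) = ((M^(3/2) + M)*M)/M = ((M + M^(3/2))*M)/M = (M*(M + M^(3/2)))/M = M + M^(3/2))
(X + 0*1)*Q(-12) = (77 + 0*1)*(-12 + (-12)^(3/2)) = (77 + 0)*(-12 - 24*I*√3) = 77*(-12 - 24*I*√3) = -924 - 1848*I*√3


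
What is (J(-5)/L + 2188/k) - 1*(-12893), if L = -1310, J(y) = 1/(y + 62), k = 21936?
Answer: 879933169841/68248380 ≈ 12893.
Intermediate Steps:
J(y) = 1/(62 + y)
(J(-5)/L + 2188/k) - 1*(-12893) = (1/((62 - 5)*(-1310)) + 2188/21936) - 1*(-12893) = (-1/1310/57 + 2188*(1/21936)) + 12893 = ((1/57)*(-1/1310) + 547/5484) + 12893 = (-1/74670 + 547/5484) + 12893 = 6806501/68248380 + 12893 = 879933169841/68248380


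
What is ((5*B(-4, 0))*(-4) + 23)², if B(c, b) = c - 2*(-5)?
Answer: 9409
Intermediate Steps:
B(c, b) = 10 + c (B(c, b) = c + 10 = 10 + c)
((5*B(-4, 0))*(-4) + 23)² = ((5*(10 - 4))*(-4) + 23)² = ((5*6)*(-4) + 23)² = (30*(-4) + 23)² = (-120 + 23)² = (-97)² = 9409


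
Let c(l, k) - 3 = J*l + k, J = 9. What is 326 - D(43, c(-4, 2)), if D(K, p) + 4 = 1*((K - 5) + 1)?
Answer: 291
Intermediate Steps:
c(l, k) = 3 + k + 9*l (c(l, k) = 3 + (9*l + k) = 3 + (k + 9*l) = 3 + k + 9*l)
D(K, p) = -8 + K (D(K, p) = -4 + 1*((K - 5) + 1) = -4 + 1*((-5 + K) + 1) = -4 + 1*(-4 + K) = -4 + (-4 + K) = -8 + K)
326 - D(43, c(-4, 2)) = 326 - (-8 + 43) = 326 - 1*35 = 326 - 35 = 291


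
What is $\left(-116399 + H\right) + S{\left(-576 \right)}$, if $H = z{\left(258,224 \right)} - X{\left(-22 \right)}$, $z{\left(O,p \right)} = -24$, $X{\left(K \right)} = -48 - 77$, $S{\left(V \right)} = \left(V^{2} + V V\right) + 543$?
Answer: $547797$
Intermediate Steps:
$S{\left(V \right)} = 543 + 2 V^{2}$ ($S{\left(V \right)} = \left(V^{2} + V^{2}\right) + 543 = 2 V^{2} + 543 = 543 + 2 V^{2}$)
$X{\left(K \right)} = -125$ ($X{\left(K \right)} = -48 - 77 = -125$)
$H = 101$ ($H = -24 - -125 = -24 + 125 = 101$)
$\left(-116399 + H\right) + S{\left(-576 \right)} = \left(-116399 + 101\right) + \left(543 + 2 \left(-576\right)^{2}\right) = -116298 + \left(543 + 2 \cdot 331776\right) = -116298 + \left(543 + 663552\right) = -116298 + 664095 = 547797$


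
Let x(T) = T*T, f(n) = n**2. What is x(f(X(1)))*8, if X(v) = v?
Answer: 8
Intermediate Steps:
x(T) = T**2
x(f(X(1)))*8 = (1**2)**2*8 = 1**2*8 = 1*8 = 8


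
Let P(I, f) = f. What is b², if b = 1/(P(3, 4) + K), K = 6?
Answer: 1/100 ≈ 0.010000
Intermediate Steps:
b = ⅒ (b = 1/(4 + 6) = 1/10 = ⅒ ≈ 0.10000)
b² = (⅒)² = 1/100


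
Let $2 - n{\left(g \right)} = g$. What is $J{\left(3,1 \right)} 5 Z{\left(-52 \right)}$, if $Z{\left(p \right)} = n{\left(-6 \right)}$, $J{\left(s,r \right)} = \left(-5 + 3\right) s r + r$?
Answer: $-200$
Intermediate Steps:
$n{\left(g \right)} = 2 - g$
$J{\left(s,r \right)} = r - 2 r s$ ($J{\left(s,r \right)} = - 2 s r + r = - 2 r s + r = r - 2 r s$)
$Z{\left(p \right)} = 8$ ($Z{\left(p \right)} = 2 - -6 = 2 + 6 = 8$)
$J{\left(3,1 \right)} 5 Z{\left(-52 \right)} = 1 \left(1 - 6\right) 5 \cdot 8 = 1 \left(-5\right) 5 \cdot 8 = \left(-5\right) 5 \cdot 8 = \left(-25\right) 8 = -200$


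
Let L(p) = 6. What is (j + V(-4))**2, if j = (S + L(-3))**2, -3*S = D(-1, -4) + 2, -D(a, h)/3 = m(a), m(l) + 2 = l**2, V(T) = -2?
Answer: 22801/81 ≈ 281.49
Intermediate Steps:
m(l) = -2 + l**2
D(a, h) = 6 - 3*a**2 (D(a, h) = -3*(-2 + a**2) = 6 - 3*a**2)
S = -5/3 (S = -((6 - 3*(-1)**2) + 2)/3 = -((6 - 3*1) + 2)/3 = -((6 - 3) + 2)/3 = -(3 + 2)/3 = -1/3*5 = -5/3 ≈ -1.6667)
j = 169/9 (j = (-5/3 + 6)**2 = (13/3)**2 = 169/9 ≈ 18.778)
(j + V(-4))**2 = (169/9 - 2)**2 = (151/9)**2 = 22801/81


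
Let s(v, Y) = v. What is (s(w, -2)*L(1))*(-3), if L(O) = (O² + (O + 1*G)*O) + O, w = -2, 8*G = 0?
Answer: 18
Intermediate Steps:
G = 0 (G = (⅛)*0 = 0)
L(O) = O + 2*O² (L(O) = (O² + (O + 1*0)*O) + O = (O² + (O + 0)*O) + O = (O² + O*O) + O = (O² + O²) + O = 2*O² + O = O + 2*O²)
(s(w, -2)*L(1))*(-3) = -2*(1 + 2*1)*(-3) = -2*(1 + 2)*(-3) = -2*3*(-3) = -6*(-3) = 18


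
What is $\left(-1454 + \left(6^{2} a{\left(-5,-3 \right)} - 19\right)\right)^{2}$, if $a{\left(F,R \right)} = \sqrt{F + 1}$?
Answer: $2164545 - 212112 i \approx 2.1645 \cdot 10^{6} - 2.1211 \cdot 10^{5} i$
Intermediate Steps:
$a{\left(F,R \right)} = \sqrt{1 + F}$
$\left(-1454 + \left(6^{2} a{\left(-5,-3 \right)} - 19\right)\right)^{2} = \left(-1454 - \left(19 - 6^{2} \sqrt{1 - 5}\right)\right)^{2} = \left(-1454 - \left(19 - 36 \sqrt{-4}\right)\right)^{2} = \left(-1454 - \left(19 - 36 \cdot 2 i\right)\right)^{2} = \left(-1454 - \left(19 - 72 i\right)\right)^{2} = \left(-1473 + 72 i\right)^{2}$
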